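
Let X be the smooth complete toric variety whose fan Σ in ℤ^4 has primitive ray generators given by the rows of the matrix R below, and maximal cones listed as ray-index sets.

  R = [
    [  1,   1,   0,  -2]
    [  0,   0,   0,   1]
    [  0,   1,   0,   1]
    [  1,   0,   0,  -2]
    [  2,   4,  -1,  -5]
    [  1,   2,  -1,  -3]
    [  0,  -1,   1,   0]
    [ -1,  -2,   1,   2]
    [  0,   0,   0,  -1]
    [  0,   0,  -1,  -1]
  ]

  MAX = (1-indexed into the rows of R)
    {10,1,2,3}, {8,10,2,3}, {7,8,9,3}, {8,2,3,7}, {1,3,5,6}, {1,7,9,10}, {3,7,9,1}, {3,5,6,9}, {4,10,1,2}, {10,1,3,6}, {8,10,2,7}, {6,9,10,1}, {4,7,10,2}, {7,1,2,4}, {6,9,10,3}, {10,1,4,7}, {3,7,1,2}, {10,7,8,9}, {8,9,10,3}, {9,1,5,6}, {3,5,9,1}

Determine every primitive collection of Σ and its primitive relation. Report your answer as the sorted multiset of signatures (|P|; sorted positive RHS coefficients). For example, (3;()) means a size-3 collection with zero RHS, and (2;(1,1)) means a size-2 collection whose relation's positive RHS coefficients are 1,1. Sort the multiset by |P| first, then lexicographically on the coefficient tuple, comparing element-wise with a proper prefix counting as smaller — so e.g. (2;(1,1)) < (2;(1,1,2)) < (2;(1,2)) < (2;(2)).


18 minimal non-faces of Δ(Σ) (on 10 rays):

  {2,9}:  v_{2} + v_{9} = 0 ; sig = (2;())
  {1,8}:  v_{1} + v_{8} = v_{7} ; sig = (2;(1))
  {6,8}:  v_{6} + v_{8} = v_{9} ; sig = (2;(1))
  {3,4}:  v_{3} + v_{4} = v_{1} + v_{2} ; sig = (2;(1,1))
  {6,7}:  v_{6} + v_{7} = v_{1} + v_{9} ; sig = (2;(1,1))
  {2,5}:  v_{2} + v_{5} = v_{1} + v_{3} + v_{6} ; sig = (2;(1,1,1))
  {2,6}:  v_{2} + v_{6} = v_{1} + v_{3} + v_{10} ; sig = (2;(1,1,1))
  {4,9}:  v_{4} + v_{9} = v_{1} + v_{7} + v_{10} ; sig = (2;(1,1,1))
  {4,8}:  v_{4} + v_{8} = v_{2} + 2·v_{7} + v_{10} ; sig = (2;(1,1,2))
  {5,8}:  v_{5} + v_{8} = v_{1} + v_{3} + 2·v_{9} ; sig = (2;(1,1,2))
  {4,5}:  v_{4} + v_{5} = 2·v_{1} + v_{6} ; sig = (2;(1,2))
  {4,6}:  v_{4} + v_{6} = 2·v_{1} + v_{10} ; sig = (2;(1,2))
  {5,7}:  v_{5} + v_{7} = 2·v_{1} + v_{3} + 2·v_{9} ; sig = (2;(1,2,2))
  {5,10}:  v_{5} + v_{10} = 2·v_{6} ; sig = (2;(2))
  {3,7,10}:  v_{3} + v_{7} + v_{10} = 0 ; sig = (3;())
  {1,2,7,10}:  v_{1} + v_{2} + v_{7} + v_{10} = v_{4} ; sig = (4;(1))
  {1,3,6,9}:  v_{1} + v_{3} + v_{6} + v_{9} = v_{5} ; sig = (4;(1))
  {1,3,9,10}:  v_{1} + v_{3} + v_{9} + v_{10} = v_{6} ; sig = (4;(1))

Hence PRS(X_Σ) =
    (2;())
    (2;(1))
    (2;(1))
    (2;(1,1))
    (2;(1,1))
    (2;(1,1,1))
    (2;(1,1,1))
    (2;(1,1,1))
    (2;(1,1,2))
    (2;(1,1,2))
    (2;(1,2))
    (2;(1,2))
    (2;(1,2,2))
    (2;(2))
    (3;())
    (4;(1))
    (4;(1))
    (4;(1))


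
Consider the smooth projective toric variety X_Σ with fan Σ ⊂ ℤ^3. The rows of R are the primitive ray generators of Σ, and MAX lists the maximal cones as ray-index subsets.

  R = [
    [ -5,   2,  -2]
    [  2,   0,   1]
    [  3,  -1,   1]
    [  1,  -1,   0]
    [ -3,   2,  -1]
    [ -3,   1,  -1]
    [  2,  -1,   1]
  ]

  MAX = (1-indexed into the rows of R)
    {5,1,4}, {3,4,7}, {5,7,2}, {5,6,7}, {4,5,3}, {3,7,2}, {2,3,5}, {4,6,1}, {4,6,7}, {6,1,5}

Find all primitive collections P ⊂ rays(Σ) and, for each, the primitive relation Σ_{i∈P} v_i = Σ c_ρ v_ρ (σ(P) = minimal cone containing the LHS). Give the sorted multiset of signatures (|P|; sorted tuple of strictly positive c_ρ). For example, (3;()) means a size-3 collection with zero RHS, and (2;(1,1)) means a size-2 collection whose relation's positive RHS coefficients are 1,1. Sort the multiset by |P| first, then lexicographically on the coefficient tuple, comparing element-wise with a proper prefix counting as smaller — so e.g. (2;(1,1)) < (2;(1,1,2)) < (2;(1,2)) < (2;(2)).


Primitive collections (9):

  • {3,6}:  v_{3} + v_{6} = 0 — sig = (2;())
  • {1,2}:  v_{1} + v_{2} = v_{5} — sig = (2;(1))
  • {1,7}:  v_{1} + v_{7} = v_{6} — sig = (2;(1))
  • {2,4}:  v_{2} + v_{4} = v_{3} — sig = (2;(1))
  • {1,3}:  v_{1} + v_{3} = v_{4} + v_{5} — sig = (2;(1,1))
  • {2,6}:  v_{2} + v_{6} = v_{5} + v_{7} — sig = (2;(1,1))
  • {4,5,7}:  v_{4} + v_{5} + v_{7} = 0 — sig = (3;())
  • {3,5,7}:  v_{3} + v_{5} + v_{7} = v_{2} — sig = (3;(1))
  • {4,5,6}:  v_{4} + v_{5} + v_{6} = v_{1} — sig = (3;(1))

Signatures (|P|; sorted positive RHS coefficients), sorted:
    |P|=2: 6 collections, coeffs (), (1), (1), (1), (1,1), (1,1)
    |P|=3: 3 collections, coeffs (), (1), (1)


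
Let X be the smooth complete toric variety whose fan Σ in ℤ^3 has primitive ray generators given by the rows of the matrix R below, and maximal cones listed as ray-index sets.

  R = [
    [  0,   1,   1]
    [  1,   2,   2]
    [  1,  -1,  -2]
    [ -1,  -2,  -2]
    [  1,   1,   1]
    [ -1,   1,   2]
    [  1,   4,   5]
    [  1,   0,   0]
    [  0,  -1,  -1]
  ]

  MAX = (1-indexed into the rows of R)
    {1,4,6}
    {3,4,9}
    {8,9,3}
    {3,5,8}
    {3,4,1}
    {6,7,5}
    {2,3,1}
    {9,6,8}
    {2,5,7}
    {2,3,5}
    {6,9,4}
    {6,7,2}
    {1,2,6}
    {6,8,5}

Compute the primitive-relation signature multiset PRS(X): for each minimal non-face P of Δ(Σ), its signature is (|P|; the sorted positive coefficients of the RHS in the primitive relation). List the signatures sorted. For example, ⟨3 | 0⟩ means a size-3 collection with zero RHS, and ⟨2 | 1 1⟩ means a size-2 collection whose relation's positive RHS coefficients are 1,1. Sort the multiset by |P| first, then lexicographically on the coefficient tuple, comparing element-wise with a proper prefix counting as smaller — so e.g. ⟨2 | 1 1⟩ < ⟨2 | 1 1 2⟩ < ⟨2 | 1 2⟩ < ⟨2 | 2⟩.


16 collections generate NE(X_Σ); each relation:

  {1,9}:  v_{1} + v_{9} = 0  →  sig = ⟨2 | 0⟩
  {2,4}:  v_{2} + v_{4} = 0  →  sig = ⟨2 | 0⟩
  {3,6}:  v_{3} + v_{6} = 0  →  sig = ⟨2 | 0⟩
  {1,5}:  v_{1} + v_{5} = v_{2}  →  sig = ⟨2 | 1⟩
  {1,8}:  v_{1} + v_{8} = v_{5}  →  sig = ⟨2 | 1⟩
  {2,9}:  v_{2} + v_{9} = v_{5}  →  sig = ⟨2 | 1⟩
  {4,5}:  v_{4} + v_{5} = v_{9}  →  sig = ⟨2 | 1⟩
  {5,9}:  v_{5} + v_{9} = v_{8}  →  sig = ⟨2 | 1⟩
  {3,7}:  v_{3} + v_{7} = v_{2} + v_{5}  →  sig = ⟨2 | 1 1⟩
  {4,7}:  v_{4} + v_{7} = v_{5} + v_{6}  →  sig = ⟨2 | 1 1⟩
  {1,7}:  v_{1} + v_{7} = 2·v_{2} + v_{6}  →  sig = ⟨2 | 1 2⟩
  {7,9}:  v_{7} + v_{9} = 2·v_{5} + v_{6}  →  sig = ⟨2 | 1 2⟩
  {7,8}:  v_{7} + v_{8} = 3·v_{5} + v_{6}  →  sig = ⟨2 | 1 3⟩
  {2,8}:  v_{2} + v_{8} = 2·v_{5}  →  sig = ⟨2 | 2⟩
  {4,8}:  v_{4} + v_{8} = 2·v_{9}  →  sig = ⟨2 | 2⟩
  {2,5,6}:  v_{2} + v_{5} + v_{6} = v_{7}  →  sig = ⟨3 | 1⟩

Sorted signature multiset PRS(X):
{ ⟨2 | 0⟩ ×3,  ⟨2 | 1⟩ ×5,  ⟨2 | 1 1⟩ ×2,  ⟨2 | 1 2⟩ ×2,  ⟨2 | 1 3⟩,  ⟨2 | 2⟩ ×2,  ⟨3 | 1⟩ }


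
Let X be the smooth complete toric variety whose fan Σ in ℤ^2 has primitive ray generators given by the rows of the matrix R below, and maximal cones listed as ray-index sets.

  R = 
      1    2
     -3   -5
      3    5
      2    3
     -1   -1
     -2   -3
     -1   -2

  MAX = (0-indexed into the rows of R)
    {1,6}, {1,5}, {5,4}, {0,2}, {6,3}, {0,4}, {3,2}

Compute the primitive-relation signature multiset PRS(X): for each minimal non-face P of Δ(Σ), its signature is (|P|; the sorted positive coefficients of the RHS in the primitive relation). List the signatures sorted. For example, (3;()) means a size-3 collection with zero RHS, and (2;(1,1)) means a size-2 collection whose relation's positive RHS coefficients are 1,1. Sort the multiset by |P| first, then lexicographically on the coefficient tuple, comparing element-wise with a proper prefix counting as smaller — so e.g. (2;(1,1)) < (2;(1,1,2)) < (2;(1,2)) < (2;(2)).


14 minimal non-faces of Δ(Σ) (on 7 rays):

  {0,6}:  v_{0} + v_{6} = 0 ; sig = (2;())
  {1,2}:  v_{1} + v_{2} = 0 ; sig = (2;())
  {3,5}:  v_{3} + v_{5} = 0 ; sig = (2;())
  {0,1}:  v_{0} + v_{1} = v_{5} ; sig = (2;(1))
  {0,3}:  v_{0} + v_{3} = v_{2} ; sig = (2;(1))
  {0,5}:  v_{0} + v_{5} = v_{4} ; sig = (2;(1))
  {1,3}:  v_{1} + v_{3} = v_{6} ; sig = (2;(1))
  {2,5}:  v_{2} + v_{5} = v_{0} ; sig = (2;(1))
  {2,6}:  v_{2} + v_{6} = v_{3} ; sig = (2;(1))
  {3,4}:  v_{3} + v_{4} = v_{0} ; sig = (2;(1))
  {4,6}:  v_{4} + v_{6} = v_{5} ; sig = (2;(1))
  {5,6}:  v_{5} + v_{6} = v_{1} ; sig = (2;(1))
  {1,4}:  v_{1} + v_{4} = 2·v_{5} ; sig = (2;(2))
  {2,4}:  v_{2} + v_{4} = 2·v_{0} ; sig = (2;(2))

Sorted signature multiset PRS(X):
[(2;()), (2;()), (2;()), (2;(1)), (2;(1)), (2;(1)), (2;(1)), (2;(1)), (2;(1)), (2;(1)), (2;(1)), (2;(1)), (2;(2)), (2;(2))]


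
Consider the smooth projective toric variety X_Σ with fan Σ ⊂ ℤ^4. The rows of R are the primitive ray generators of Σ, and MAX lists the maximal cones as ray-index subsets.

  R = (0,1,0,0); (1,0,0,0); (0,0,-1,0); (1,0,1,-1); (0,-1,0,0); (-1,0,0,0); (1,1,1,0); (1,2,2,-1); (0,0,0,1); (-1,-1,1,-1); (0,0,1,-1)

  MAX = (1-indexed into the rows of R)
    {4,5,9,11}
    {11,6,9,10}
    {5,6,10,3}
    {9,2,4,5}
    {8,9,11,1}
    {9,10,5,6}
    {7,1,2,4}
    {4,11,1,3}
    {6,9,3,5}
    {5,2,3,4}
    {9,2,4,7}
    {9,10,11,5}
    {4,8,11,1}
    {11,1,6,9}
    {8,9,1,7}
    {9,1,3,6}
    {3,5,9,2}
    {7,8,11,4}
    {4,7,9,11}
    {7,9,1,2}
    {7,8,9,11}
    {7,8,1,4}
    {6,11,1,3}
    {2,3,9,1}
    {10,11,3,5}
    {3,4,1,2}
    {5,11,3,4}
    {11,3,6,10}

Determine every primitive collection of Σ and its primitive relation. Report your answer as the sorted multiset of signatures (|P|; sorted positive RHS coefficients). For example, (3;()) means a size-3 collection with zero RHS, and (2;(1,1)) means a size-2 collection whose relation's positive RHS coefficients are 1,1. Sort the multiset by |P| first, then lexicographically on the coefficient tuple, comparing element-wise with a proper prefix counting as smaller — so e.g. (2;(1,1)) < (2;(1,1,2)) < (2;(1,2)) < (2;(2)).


23 collections generate NE(X_Σ); each relation:

  P = {1,5}:  v_{1} + v_{5} = 0  ⟹  sig = (2;())
  P = {2,6}:  v_{2} + v_{6} = 0  ⟹  sig = (2;())
  P = {2,11}:  v_{2} + v_{11} = v_{4}  ⟹  sig = (2;(1))
  P = {4,6}:  v_{4} + v_{6} = v_{11}  ⟹  sig = (2;(1))
  P = {1,10}:  v_{1} + v_{10} = v_{6} + v_{11}  ⟹  sig = (2;(1,1))
  P = {2,10}:  v_{2} + v_{10} = v_{5} + v_{11}  ⟹  sig = (2;(1,1))
  P = {3,7}:  v_{3} + v_{7} = v_{1} + v_{2}  ⟹  sig = (2;(1,1))
  P = {5,7}:  v_{5} + v_{7} = v_{4} + v_{9}  ⟹  sig = (2;(1,1))
  P = {5,8}:  v_{5} + v_{8} = v_{7} + v_{11}  ⟹  sig = (2;(1,1))
  P = {2,8}:  v_{2} + v_{8} = v_{1} + v_{4} + v_{7}  ⟹  sig = (2;(1,1,1))
  P = {6,7}:  v_{6} + v_{7} = v_{1} + v_{9} + v_{11}  ⟹  sig = (2;(1,1,1))
  P = {8,10}:  v_{8} + v_{10} = v_{1} + v_{9} + 3·v_{11}  ⟹  sig = (2;(1,1,3))
  P = {3,8}:  v_{3} + v_{8} = 2·v_{1} + v_{4}  ⟹  sig = (2;(1,2))
  P = {4,10}:  v_{4} + v_{10} = v_{5} + 2·v_{11}  ⟹  sig = (2;(1,2))
  P = {7,10}:  v_{7} + v_{10} = v_{9} + 2·v_{11}  ⟹  sig = (2;(1,2))
  P = {6,8}:  v_{6} + v_{8} = 2·v_{1} + v_{9} + 2·v_{11}  ⟹  sig = (2;(1,2,2))
  P = {3,9,11}:  v_{3} + v_{9} + v_{11} = 0  ⟹  sig = (3;())
  P = {1,4,9}:  v_{1} + v_{4} + v_{9} = v_{7}  ⟹  sig = (3;(1))
  P = {1,7,11}:  v_{1} + v_{7} + v_{11} = v_{8}  ⟹  sig = (3;(1))
  P = {3,4,9}:  v_{3} + v_{4} + v_{9} = v_{2}  ⟹  sig = (3;(1))
  P = {5,6,11}:  v_{5} + v_{6} + v_{11} = v_{10}  ⟹  sig = (3;(1))
  P = {3,9,10}:  v_{3} + v_{9} + v_{10} = v_{5} + v_{6}  ⟹  sig = (3;(1,1))
  P = {4,8,9}:  v_{4} + v_{8} + v_{9} = 2·v_{7} + v_{11}  ⟹  sig = (3;(1,2))

so the primitive-relation signature multiset is
    |P|=2: 16 collections, coeffs (), (), (1), (1), (1,1), (1,1), (1,1), (1,1), (1,1), (1,1,1), (1,1,1), (1,1,3), (1,2), (1,2), (1,2), (1,2,2)
    |P|=3: 7 collections, coeffs (), (1), (1), (1), (1), (1,1), (1,2)


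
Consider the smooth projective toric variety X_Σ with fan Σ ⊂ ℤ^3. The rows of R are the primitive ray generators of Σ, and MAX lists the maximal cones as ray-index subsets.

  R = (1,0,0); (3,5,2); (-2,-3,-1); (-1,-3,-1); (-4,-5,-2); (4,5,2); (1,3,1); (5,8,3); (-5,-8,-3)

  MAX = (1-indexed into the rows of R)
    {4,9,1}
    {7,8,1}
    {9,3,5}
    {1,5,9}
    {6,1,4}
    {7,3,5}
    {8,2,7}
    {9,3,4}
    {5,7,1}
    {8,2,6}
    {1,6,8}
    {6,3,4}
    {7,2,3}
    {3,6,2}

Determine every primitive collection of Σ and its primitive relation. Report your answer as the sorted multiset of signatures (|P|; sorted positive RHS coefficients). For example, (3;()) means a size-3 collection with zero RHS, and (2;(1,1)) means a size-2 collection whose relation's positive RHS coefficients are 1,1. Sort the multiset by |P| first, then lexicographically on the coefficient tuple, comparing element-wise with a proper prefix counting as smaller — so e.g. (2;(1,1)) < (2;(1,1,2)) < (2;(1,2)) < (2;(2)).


Σ has 15 primitive collections:

  P = {4,7}:  v_{4} + v_{7} = 0  so sig = (2;())
  P = {5,6}:  v_{5} + v_{6} = 0  so sig = (2;())
  P = {8,9}:  v_{8} + v_{9} = 0  so sig = (2;())
  P = {1,2}:  v_{1} + v_{2} = v_{6}  so sig = (2;(1))
  P = {1,3}:  v_{1} + v_{3} = v_{4}  so sig = (2;(1))
  P = {2,9}:  v_{2} + v_{9} = v_{3}  so sig = (2;(1))
  P = {3,8}:  v_{3} + v_{8} = v_{2}  so sig = (2;(1))
  P = {4,5}:  v_{4} + v_{5} = v_{9}  so sig = (2;(1))
  P = {4,8}:  v_{4} + v_{8} = v_{6}  so sig = (2;(1))
  P = {5,8}:  v_{5} + v_{8} = v_{7}  so sig = (2;(1))
  P = {6,7}:  v_{6} + v_{7} = v_{8}  so sig = (2;(1))
  P = {6,9}:  v_{6} + v_{9} = v_{4}  so sig = (2;(1))
  P = {7,9}:  v_{7} + v_{9} = v_{5}  so sig = (2;(1))
  P = {2,4}:  v_{2} + v_{4} = v_{3} + v_{6}  so sig = (2;(1,1))
  P = {2,5}:  v_{2} + v_{5} = v_{3} + v_{7}  so sig = (2;(1,1))

so the primitive-relation signature multiset is
    (2;())
    (2;())
    (2;())
    (2;(1))
    (2;(1))
    (2;(1))
    (2;(1))
    (2;(1))
    (2;(1))
    (2;(1))
    (2;(1))
    (2;(1))
    (2;(1))
    (2;(1,1))
    (2;(1,1))


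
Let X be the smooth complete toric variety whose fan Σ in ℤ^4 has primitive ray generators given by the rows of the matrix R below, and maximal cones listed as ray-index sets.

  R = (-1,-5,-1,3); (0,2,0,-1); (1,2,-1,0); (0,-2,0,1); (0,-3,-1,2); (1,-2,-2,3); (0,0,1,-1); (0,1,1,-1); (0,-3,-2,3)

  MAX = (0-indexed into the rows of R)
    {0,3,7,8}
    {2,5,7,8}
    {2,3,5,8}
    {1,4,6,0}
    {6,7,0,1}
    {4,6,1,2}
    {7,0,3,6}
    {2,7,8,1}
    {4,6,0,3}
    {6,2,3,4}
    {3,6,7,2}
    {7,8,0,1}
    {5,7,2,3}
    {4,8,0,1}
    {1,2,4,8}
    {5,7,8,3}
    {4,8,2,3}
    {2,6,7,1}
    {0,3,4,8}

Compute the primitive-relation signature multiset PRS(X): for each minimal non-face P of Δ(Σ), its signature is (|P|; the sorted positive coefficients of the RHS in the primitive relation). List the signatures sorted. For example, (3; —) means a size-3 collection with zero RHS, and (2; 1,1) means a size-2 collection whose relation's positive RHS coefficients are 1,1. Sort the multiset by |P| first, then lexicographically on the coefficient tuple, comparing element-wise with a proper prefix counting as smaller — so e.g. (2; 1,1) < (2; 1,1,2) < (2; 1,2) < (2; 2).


Δ(Σ) — 9 vertices, 9 min non-faces:

  • {1,3}:  v_{1} + v_{3} = 0 — sig = (2; —)
  • {0,2}:  v_{0} + v_{2} = v_{8} — sig = (2; 1)
  • {4,7}:  v_{4} + v_{7} = v_{3} — sig = (2; 1)
  • {6,8}:  v_{6} + v_{8} = v_{4} — sig = (2; 1)
  • {1,5}:  v_{1} + v_{5} = v_{2} + v_{7} + v_{8} — sig = (2; 1,1,1)
  • {0,5}:  v_{0} + v_{5} = v_{3} + v_{7} + 2·v_{8} — sig = (2; 1,1,2)
  • {4,5}:  v_{4} + v_{5} = v_{2} + 2·v_{3} + v_{8} — sig = (2; 1,1,2)
  • {5,6}:  v_{5} + v_{6} = v_{2} + 2·v_{3} — sig = (2; 1,2)
  • {2,3,7,8}:  v_{2} + v_{3} + v_{7} + v_{8} = v_{5} — sig = (4; 1)

Sorted signature multiset PRS(X):
[(2; —), (2; 1), (2; 1), (2; 1), (2; 1,1,1), (2; 1,1,2), (2; 1,1,2), (2; 1,2), (4; 1)]


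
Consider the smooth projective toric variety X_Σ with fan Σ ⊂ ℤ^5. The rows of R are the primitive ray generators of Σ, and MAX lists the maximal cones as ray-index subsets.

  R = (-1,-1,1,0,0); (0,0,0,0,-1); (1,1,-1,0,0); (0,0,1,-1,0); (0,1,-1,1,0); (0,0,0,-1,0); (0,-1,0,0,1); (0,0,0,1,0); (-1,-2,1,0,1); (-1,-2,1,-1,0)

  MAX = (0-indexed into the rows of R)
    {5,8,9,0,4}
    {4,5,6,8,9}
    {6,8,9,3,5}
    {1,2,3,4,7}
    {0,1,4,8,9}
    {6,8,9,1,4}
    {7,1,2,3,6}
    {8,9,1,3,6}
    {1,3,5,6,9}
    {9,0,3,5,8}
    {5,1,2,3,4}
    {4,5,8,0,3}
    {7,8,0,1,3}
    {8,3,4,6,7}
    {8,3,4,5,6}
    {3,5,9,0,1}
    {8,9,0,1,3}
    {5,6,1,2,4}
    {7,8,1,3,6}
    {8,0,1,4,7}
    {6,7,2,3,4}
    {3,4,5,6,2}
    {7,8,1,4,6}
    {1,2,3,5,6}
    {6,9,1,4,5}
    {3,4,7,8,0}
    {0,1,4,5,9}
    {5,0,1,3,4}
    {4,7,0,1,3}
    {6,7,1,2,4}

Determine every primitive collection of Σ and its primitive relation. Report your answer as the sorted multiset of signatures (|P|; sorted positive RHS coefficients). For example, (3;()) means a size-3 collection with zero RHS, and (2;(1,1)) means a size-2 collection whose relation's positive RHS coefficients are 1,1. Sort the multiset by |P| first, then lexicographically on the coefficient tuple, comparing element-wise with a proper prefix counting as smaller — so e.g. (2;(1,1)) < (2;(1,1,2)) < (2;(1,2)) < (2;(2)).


10 minimal non-faces of Δ(Σ) (on 10 rays):

  • {0,2}:  v_{0} + v_{2} = 0 ; sig = (2;())
  • {5,7}:  v_{5} + v_{7} = 0 ; sig = (2;())
  • {0,6}:  v_{0} + v_{6} = v_{8} ; sig = (2;(1))
  • {2,8}:  v_{2} + v_{8} = v_{6} ; sig = (2;(1))
  • {7,9}:  v_{7} + v_{9} = v_{1} + v_{8} ; sig = (2;(1,1))
  • {2,9}:  v_{2} + v_{9} = v_{1} + v_{5} + v_{6} ; sig = (2;(1,1,1))
  • {1,5,8}:  v_{1} + v_{5} + v_{8} = v_{9} ; sig = (3;(1))
  • {3,4,9}:  v_{3} + v_{4} + v_{9} = v_{0} + v_{5} ; sig = (3;(1,1))
  • {1,3,4,6}:  v_{1} + v_{3} + v_{4} + v_{6} = 0 ; sig = (4;())
  • {1,3,4,8}:  v_{1} + v_{3} + v_{4} + v_{8} = v_{0} ; sig = (4;(1))

Hence PRS(X_Σ) =
    |P|=2: 6 collections, coeffs (), (), (1), (1), (1,1), (1,1,1)
    |P|=3: 2 collections, coeffs (1), (1,1)
    |P|=4: 2 collections, coeffs (), (1)


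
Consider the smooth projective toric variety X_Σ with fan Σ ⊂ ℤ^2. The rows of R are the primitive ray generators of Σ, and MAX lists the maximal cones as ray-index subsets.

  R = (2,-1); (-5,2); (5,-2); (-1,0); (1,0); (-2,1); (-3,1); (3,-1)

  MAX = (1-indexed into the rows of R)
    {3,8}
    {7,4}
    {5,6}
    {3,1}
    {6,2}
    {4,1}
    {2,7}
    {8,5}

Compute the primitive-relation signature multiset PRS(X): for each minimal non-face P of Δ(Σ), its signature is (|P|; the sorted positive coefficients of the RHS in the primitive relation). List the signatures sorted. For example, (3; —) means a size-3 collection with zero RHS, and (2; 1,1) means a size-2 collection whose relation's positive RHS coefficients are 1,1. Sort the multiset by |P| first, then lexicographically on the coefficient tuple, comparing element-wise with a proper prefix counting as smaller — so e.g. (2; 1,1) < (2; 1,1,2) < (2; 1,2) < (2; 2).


Primitive collections (20):

  {1,6}:  v_{1} + v_{6} = 0  →  sig = (2; —)
  {2,3}:  v_{2} + v_{3} = 0  →  sig = (2; —)
  {4,5}:  v_{4} + v_{5} = 0  →  sig = (2; —)
  {7,8}:  v_{7} + v_{8} = 0  →  sig = (2; —)
  {1,2}:  v_{1} + v_{2} = v_{7}  →  sig = (2; 1)
  {1,5}:  v_{1} + v_{5} = v_{8}  →  sig = (2; 1)
  {1,7}:  v_{1} + v_{7} = v_{4}  →  sig = (2; 1)
  {1,8}:  v_{1} + v_{8} = v_{3}  →  sig = (2; 1)
  {2,8}:  v_{2} + v_{8} = v_{6}  →  sig = (2; 1)
  {3,6}:  v_{3} + v_{6} = v_{8}  →  sig = (2; 1)
  {3,7}:  v_{3} + v_{7} = v_{1}  →  sig = (2; 1)
  {4,6}:  v_{4} + v_{6} = v_{7}  →  sig = (2; 1)
  {4,8}:  v_{4} + v_{8} = v_{1}  →  sig = (2; 1)
  {5,7}:  v_{5} + v_{7} = v_{6}  →  sig = (2; 1)
  {6,7}:  v_{6} + v_{7} = v_{2}  →  sig = (2; 1)
  {6,8}:  v_{6} + v_{8} = v_{5}  →  sig = (2; 1)
  {2,4}:  v_{2} + v_{4} = 2·v_{7}  →  sig = (2; 2)
  {2,5}:  v_{2} + v_{5} = 2·v_{6}  →  sig = (2; 2)
  {3,4}:  v_{3} + v_{4} = 2·v_{1}  →  sig = (2; 2)
  {3,5}:  v_{3} + v_{5} = 2·v_{8}  →  sig = (2; 2)

Signatures (|P|; sorted positive RHS coefficients), sorted:
{ (2; —) ×4,  (2; 1) ×12,  (2; 2) ×4 }


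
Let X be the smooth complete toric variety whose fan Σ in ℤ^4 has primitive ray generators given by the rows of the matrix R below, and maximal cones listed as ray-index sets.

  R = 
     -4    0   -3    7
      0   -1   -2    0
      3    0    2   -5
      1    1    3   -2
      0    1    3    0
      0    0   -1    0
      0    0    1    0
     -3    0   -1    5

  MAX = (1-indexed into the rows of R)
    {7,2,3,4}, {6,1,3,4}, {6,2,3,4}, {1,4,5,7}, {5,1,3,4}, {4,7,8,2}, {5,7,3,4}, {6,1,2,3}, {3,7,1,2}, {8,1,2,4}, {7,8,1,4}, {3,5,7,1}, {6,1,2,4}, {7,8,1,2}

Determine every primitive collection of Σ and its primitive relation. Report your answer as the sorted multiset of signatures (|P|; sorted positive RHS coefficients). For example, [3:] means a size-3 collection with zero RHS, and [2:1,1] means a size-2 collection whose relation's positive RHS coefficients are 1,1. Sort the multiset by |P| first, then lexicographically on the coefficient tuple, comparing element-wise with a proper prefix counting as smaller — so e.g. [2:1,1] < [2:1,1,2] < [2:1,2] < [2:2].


Minimal non-faces — 9 found among 8 rays, 14 max cones:

  P={6,7}:  v_{6} + v_{7} = 0  ⇒ sig = [2:]
  P={2,5}:  v_{2} + v_{5} = v_{7}  ⇒ sig = [2:1]
  P={3,8}:  v_{3} + v_{8} = v_{7}  ⇒ sig = [2:1]
  P={5,6}:  v_{5} + v_{6} = v_{1} + v_{3} + v_{4}  ⇒ sig = [2:1,1,1]
  P={6,8}:  v_{6} + v_{8} = v_{1} + v_{2} + v_{4}  ⇒ sig = [2:1,1,1]
  P={5,8}:  v_{5} + v_{8} = v_{1} + v_{4} + 2·v_{7}  ⇒ sig = [2:1,1,2]
  P={1,2,3,4}:  v_{1} + v_{2} + v_{3} + v_{4} = 0  ⇒ sig = [4:]
  P={1,2,4,7}:  v_{1} + v_{2} + v_{4} + v_{7} = v_{8}  ⇒ sig = [4:1]
  P={1,3,4,7}:  v_{1} + v_{3} + v_{4} + v_{7} = v_{5}  ⇒ sig = [4:1]

Sorted signature multiset PRS(X):
    |P|=2: 6 collections, coeffs (), (1), (1), (1,1,1), (1,1,1), (1,1,2)
    |P|=4: 3 collections, coeffs (), (1), (1)


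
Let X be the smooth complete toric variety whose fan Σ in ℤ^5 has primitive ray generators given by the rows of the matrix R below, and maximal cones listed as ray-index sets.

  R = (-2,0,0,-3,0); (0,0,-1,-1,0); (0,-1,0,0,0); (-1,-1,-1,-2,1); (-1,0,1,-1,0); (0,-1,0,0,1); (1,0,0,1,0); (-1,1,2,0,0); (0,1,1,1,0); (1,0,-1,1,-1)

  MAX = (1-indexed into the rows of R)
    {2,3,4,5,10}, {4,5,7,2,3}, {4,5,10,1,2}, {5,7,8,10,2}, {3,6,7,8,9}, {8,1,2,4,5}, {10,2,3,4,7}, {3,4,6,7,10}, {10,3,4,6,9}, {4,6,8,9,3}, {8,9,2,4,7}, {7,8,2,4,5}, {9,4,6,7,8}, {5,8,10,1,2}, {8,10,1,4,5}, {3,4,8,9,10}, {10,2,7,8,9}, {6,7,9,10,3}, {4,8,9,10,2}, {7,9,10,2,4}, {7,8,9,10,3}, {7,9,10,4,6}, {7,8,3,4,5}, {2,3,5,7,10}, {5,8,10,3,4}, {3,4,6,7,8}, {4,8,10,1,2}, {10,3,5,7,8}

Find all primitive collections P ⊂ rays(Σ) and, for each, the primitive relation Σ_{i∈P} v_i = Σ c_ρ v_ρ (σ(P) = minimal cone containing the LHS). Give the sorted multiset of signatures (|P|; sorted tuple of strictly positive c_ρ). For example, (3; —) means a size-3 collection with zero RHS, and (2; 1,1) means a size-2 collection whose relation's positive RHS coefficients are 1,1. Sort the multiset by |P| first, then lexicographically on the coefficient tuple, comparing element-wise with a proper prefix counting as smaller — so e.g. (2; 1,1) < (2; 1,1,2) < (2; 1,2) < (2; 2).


Primitive collections (14):

  • {5,9}:  v_{5} + v_{9} = v_{8} — sig = (2; 1)
  • {1,6}:  v_{1} + v_{6} = v_{4} + v_{5} — sig = (2; 1,1)
  • {1,7}:  v_{1} + v_{7} = v_{2} + v_{5} — sig = (2; 1,1)
  • {2,6}:  v_{2} + v_{6} = v_{4} + v_{7} — sig = (2; 1,1)
  • {5,6}:  v_{5} + v_{6} = v_{3} + v_{4} + v_{7} + v_{8} — sig = (2; 1,1,1,1)
  • {1,9}:  v_{1} + v_{9} = v_{2} + v_{4} + 2·v_{8} + v_{10} — sig = (2; 1,1,1,2)
  • {1,3}:  v_{1} + v_{3} = v_{4} + 2·v_{5} + v_{10} — sig = (2; 1,1,2)
  • {2,3,9}:  v_{2} + v_{3} + v_{9} = 0 — sig = (3; —)
  • {2,3,8}:  v_{2} + v_{3} + v_{8} = v_{5} — sig = (3; 1)
  • {6,8,10}:  v_{6} + v_{8} + v_{10} = v_{3} + v_{9} — sig = (3; 1,1)
  • {4,7,8,10}:  v_{4} + v_{7} + v_{8} + v_{10} = 0 — sig = (4; —)
  • {3,4,7,9}:  v_{3} + v_{4} + v_{7} + v_{9} = v_{6} — sig = (4; 1)
  • {4,5,7,10}:  v_{4} + v_{5} + v_{7} + v_{10} = v_{2} + v_{3} — sig = (4; 1,1)
  • {2,4,5,8,10}:  v_{2} + v_{4} + v_{5} + v_{8} + v_{10} = v_{1} — sig = (5; 1)

Signatures (|P|; sorted positive RHS coefficients), sorted:
[(2; 1), (2; 1,1), (2; 1,1), (2; 1,1), (2; 1,1,1,1), (2; 1,1,1,2), (2; 1,1,2), (3; —), (3; 1), (3; 1,1), (4; —), (4; 1), (4; 1,1), (5; 1)]


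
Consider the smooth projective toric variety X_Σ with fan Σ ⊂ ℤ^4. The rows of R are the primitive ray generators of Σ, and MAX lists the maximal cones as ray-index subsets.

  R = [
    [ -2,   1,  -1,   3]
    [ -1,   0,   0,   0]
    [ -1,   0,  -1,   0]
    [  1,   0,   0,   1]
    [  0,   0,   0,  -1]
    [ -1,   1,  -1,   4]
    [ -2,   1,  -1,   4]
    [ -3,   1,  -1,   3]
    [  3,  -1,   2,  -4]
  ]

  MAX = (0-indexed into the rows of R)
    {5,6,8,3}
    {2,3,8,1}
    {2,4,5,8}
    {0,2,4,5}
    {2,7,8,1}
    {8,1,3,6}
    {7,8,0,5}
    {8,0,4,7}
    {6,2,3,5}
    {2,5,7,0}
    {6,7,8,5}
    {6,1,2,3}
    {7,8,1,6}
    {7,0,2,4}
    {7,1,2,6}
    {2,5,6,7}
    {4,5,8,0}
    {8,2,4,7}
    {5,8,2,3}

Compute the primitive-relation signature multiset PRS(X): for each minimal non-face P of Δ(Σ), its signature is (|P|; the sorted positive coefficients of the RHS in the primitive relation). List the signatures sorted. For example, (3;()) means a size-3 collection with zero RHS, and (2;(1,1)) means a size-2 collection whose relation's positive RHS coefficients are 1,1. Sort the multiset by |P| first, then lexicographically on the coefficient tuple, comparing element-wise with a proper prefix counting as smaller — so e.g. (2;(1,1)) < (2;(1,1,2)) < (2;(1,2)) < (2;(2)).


Minimal non-faces — 12 found among 9 rays, 19 max cones:

  P = {0,1}:  v_{0} + v_{1} = v_{7}  →  sig = (2;(1))
  P = {0,3}:  v_{0} + v_{3} = v_{5}  →  sig = (2;(1))
  P = {1,5}:  v_{1} + v_{5} = v_{6}  →  sig = (2;(1))
  P = {3,7}:  v_{3} + v_{7} = v_{6}  →  sig = (2;(1))
  P = {4,6}:  v_{4} + v_{6} = v_{0}  →  sig = (2;(1))
  P = {0,6}:  v_{0} + v_{6} = v_{5} + v_{7}  →  sig = (2;(1,1))
  P = {1,4}:  v_{1} + v_{4} = v_{2} + v_{7} + v_{8}  →  sig = (2;(1,1,1))
  P = {3,4}:  v_{3} + v_{4} = v_{2} + v_{5} + v_{8}  →  sig = (2;(1,1,1))
  P = {2,6,8}:  v_{2} + v_{6} + v_{8} = 0  →  sig = (3;())
  P = {0,2,8}:  v_{0} + v_{2} + v_{8} = v_{4}  →  sig = (3;(1))
  P = {4,5,7}:  v_{4} + v_{5} + v_{7} = 2·v_{0}  →  sig = (3;(2))
  P = {2,5,7,8}:  v_{2} + v_{5} + v_{7} + v_{8} = v_{0}  →  sig = (4;(1))

Signatures (|P|; sorted positive RHS coefficients), sorted:
[(2;(1)), (2;(1)), (2;(1)), (2;(1)), (2;(1)), (2;(1,1)), (2;(1,1,1)), (2;(1,1,1)), (3;()), (3;(1)), (3;(2)), (4;(1))]


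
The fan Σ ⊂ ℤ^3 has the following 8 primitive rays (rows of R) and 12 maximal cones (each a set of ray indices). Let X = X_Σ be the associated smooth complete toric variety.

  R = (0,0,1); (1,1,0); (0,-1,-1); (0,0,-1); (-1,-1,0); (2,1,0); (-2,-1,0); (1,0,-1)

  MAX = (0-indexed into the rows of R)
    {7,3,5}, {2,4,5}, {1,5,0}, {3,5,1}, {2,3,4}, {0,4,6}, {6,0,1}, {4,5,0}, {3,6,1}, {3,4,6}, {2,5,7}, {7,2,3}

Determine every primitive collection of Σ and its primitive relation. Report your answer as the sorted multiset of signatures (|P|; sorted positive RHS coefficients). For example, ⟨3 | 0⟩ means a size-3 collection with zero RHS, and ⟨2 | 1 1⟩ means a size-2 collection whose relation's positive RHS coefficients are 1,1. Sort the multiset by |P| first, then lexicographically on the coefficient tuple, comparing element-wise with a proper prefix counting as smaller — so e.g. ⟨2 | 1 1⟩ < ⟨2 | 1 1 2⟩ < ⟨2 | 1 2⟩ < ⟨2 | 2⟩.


12 minimal non-faces of Δ(Σ) (on 8 rays):

  • {0,3}:  v_{0} + v_{3} = 0  ⇒ sig = ⟨2 | 0⟩
  • {1,4}:  v_{1} + v_{4} = 0  ⇒ sig = ⟨2 | 0⟩
  • {5,6}:  v_{5} + v_{6} = 0  ⇒ sig = ⟨2 | 0⟩
  • {1,2}:  v_{1} + v_{2} = v_{7}  ⇒ sig = ⟨2 | 1⟩
  • {4,7}:  v_{4} + v_{7} = v_{2}  ⇒ sig = ⟨2 | 1⟩
  • {0,7}:  v_{0} + v_{7} = v_{4} + v_{5}  ⇒ sig = ⟨2 | 1 1⟩
  • {1,7}:  v_{1} + v_{7} = v_{3} + v_{5}  ⇒ sig = ⟨2 | 1 1⟩
  • {6,7}:  v_{6} + v_{7} = v_{3} + v_{4}  ⇒ sig = ⟨2 | 1 1⟩
  • {0,2}:  v_{0} + v_{2} = 2·v_{4} + v_{5}  ⇒ sig = ⟨2 | 1 2⟩
  • {2,6}:  v_{2} + v_{6} = v_{3} + 2·v_{4}  ⇒ sig = ⟨2 | 1 2⟩
  • {3,4,5}:  v_{3} + v_{4} + v_{5} = v_{7}  ⇒ sig = ⟨3 | 1⟩
  • {2,3,5}:  v_{2} + v_{3} + v_{5} = 2·v_{7}  ⇒ sig = ⟨3 | 2⟩

so the primitive-relation signature multiset is
    |P|=2: 10 collections, coeffs (), (), (), (1), (1), (1,1), (1,1), (1,1), (1,2), (1,2)
    |P|=3: 2 collections, coeffs (1), (2)


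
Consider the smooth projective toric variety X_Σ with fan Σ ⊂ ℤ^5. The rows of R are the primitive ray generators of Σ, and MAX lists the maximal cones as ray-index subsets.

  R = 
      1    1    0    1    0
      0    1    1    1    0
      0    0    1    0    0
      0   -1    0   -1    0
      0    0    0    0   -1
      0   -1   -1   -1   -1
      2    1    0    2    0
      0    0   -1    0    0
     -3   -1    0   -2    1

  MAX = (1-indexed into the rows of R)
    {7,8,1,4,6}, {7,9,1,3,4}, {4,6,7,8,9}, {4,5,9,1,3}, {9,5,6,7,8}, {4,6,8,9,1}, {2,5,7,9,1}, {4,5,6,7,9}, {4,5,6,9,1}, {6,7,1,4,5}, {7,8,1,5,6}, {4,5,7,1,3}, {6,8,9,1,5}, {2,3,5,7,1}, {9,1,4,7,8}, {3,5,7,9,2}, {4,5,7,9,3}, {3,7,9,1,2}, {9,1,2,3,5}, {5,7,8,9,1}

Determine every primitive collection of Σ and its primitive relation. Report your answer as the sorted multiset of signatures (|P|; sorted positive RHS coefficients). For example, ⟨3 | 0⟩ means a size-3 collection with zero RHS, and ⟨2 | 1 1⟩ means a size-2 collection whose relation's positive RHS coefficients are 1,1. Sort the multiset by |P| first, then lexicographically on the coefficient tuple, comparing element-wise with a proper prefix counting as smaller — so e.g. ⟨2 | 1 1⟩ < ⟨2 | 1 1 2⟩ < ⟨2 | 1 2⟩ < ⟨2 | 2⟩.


|primitive collections| = 9. Relations:

  P={3,8}:  v_{3} + v_{8} = 0  so sig = ⟨2 | 0⟩
  P={2,4}:  v_{2} + v_{4} = v_{3}  so sig = ⟨2 | 1⟩
  P={2,6}:  v_{2} + v_{6} = v_{5}  so sig = ⟨2 | 1⟩
  P={3,6}:  v_{3} + v_{6} = v_{4} + v_{5}  so sig = ⟨2 | 1 1⟩
  P={2,8}:  v_{2} + v_{8} = v_{1} + v_{5} + v_{7} + v_{9}  so sig = ⟨2 | 1 1 1 1⟩
  P={4,5,8}:  v_{4} + v_{5} + v_{8} = v_{6}  so sig = ⟨3 | 1⟩
  P={1,6,7,9}:  v_{1} + v_{6} + v_{7} + v_{9} = v_{8}  so sig = ⟨4 | 1⟩
  P={1,4,5,7,9}:  v_{1} + v_{4} + v_{5} + v_{7} + v_{9} = 0  so sig = ⟨5 | 0⟩
  P={1,3,5,7,9}:  v_{1} + v_{3} + v_{5} + v_{7} + v_{9} = v_{2}  so sig = ⟨5 | 1⟩

so the primitive-relation signature multiset is
    ⟨2 | 0⟩
    ⟨2 | 1⟩
    ⟨2 | 1⟩
    ⟨2 | 1 1⟩
    ⟨2 | 1 1 1 1⟩
    ⟨3 | 1⟩
    ⟨4 | 1⟩
    ⟨5 | 0⟩
    ⟨5 | 1⟩


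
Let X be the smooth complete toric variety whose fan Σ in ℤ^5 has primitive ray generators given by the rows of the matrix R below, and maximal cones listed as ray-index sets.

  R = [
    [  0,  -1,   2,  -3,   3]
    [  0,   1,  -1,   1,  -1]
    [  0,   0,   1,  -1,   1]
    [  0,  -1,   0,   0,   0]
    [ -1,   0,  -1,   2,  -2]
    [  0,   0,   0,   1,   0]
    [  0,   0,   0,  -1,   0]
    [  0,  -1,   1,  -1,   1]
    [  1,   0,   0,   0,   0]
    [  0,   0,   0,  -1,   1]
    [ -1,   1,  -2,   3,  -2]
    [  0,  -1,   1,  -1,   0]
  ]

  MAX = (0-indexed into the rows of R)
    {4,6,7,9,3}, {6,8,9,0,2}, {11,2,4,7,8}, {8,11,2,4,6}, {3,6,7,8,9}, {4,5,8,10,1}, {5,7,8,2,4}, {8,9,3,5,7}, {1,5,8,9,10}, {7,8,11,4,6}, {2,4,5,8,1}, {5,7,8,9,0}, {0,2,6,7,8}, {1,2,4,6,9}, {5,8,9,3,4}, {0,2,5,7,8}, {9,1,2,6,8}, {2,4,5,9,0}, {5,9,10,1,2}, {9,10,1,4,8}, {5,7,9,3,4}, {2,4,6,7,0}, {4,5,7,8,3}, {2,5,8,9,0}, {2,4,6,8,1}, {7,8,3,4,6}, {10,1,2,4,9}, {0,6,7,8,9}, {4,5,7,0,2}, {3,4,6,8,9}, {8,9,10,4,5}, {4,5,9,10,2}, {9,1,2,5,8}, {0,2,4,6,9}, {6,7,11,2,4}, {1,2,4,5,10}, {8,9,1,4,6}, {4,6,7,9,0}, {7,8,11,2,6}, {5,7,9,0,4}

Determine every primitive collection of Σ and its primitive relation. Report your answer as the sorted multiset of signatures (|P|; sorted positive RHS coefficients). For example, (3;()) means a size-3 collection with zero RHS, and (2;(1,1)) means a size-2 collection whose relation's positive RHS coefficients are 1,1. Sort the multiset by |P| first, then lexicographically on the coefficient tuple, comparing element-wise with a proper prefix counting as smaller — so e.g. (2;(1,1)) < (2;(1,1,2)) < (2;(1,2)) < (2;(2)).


Primitive collections (23):

  {1,7}:  v_{1} + v_{7} = 0  →  sig = (2;())
  {5,6}:  v_{5} + v_{6} = 0  →  sig = (2;())
  {2,3}:  v_{2} + v_{3} = v_{7}  →  sig = (2;(1))
  {10,11}:  v_{10} + v_{11} = v_{4}  →  sig = (2;(1))
  {0,1}:  v_{0} + v_{1} = v_{2} + v_{9}  →  sig = (2;(1,1))
  {9,11}:  v_{9} + v_{11} = v_{6} + v_{7}  →  sig = (2;(1,1))
  {1,3}:  v_{1} + v_{3} = v_{4} + v_{8} + v_{9}  →  sig = (2;(1,1,1))
  {6,10}:  v_{6} + v_{10} = v_{1} + v_{4} + v_{9}  →  sig = (2;(1,1,1))
  {7,10}:  v_{7} + v_{10} = v_{4} + v_{5} + v_{9}  →  sig = (2;(1,1,1))
  {1,11}:  v_{1} + v_{11} = v_{2} + v_{4} + v_{6} + v_{8}  →  sig = (2;(1,1,1,1))
  {5,11}:  v_{5} + v_{11} = v_{2} + v_{4} + v_{7} + v_{8}  →  sig = (2;(1,1,1,1))
  {0,10}:  v_{0} + v_{10} = v_{2} + v_{4} + v_{5} + 2·v_{9}  →  sig = (2;(1,1,1,2))
  {3,11}:  v_{3} + v_{11} = v_{4} + v_{6} + 2·v_{7} + v_{8}  →  sig = (2;(1,1,1,2))
  {0,11}:  v_{0} + v_{11} = v_{2} + v_{6} + 2·v_{7}  →  sig = (2;(1,1,2))
  {3,10}:  v_{3} + v_{10} = 2·v_{4} + v_{5} + v_{8} + 2·v_{9}  →  sig = (2;(1,1,2,2))
  {0,3}:  v_{0} + v_{3} = 2·v_{7} + v_{9}  →  sig = (2;(1,2))
  {0,4,8}:  v_{0} + v_{4} + v_{8} = v_{7}  →  sig = (3;(1))
  {2,7,9}:  v_{2} + v_{7} + v_{9} = v_{0}  →  sig = (3;(1))
  {2,8,10}:  v_{2} + v_{8} + v_{10} = v_{1} + v_{5}  →  sig = (3;(1,1))
  {2,4,8,9}:  v_{2} + v_{4} + v_{8} + v_{9} = 0  →  sig = (4;())
  {1,4,5,9}:  v_{1} + v_{4} + v_{5} + v_{9} = v_{10}  →  sig = (4;(1))
  {4,7,8,9}:  v_{4} + v_{7} + v_{8} + v_{9} = v_{3}  →  sig = (4;(1))
  {2,4,6,7,8}:  v_{2} + v_{4} + v_{6} + v_{7} + v_{8} = v_{11}  →  sig = (5;(1))

Signatures (|P|; sorted positive RHS coefficients), sorted:
    |P|=2: 16 collections, coeffs (), (), (1), (1), (1,1), (1,1), (1,1,1), (1,1,1), (1,1,1), (1,1,1,1), (1,1,1,1), (1,1,1,2), (1,1,1,2), (1,1,2), (1,1,2,2), (1,2)
    |P|=3: 3 collections, coeffs (1), (1), (1,1)
    |P|=4: 3 collections, coeffs (), (1), (1)
    |P|=5: 1 collection, coeffs (1)


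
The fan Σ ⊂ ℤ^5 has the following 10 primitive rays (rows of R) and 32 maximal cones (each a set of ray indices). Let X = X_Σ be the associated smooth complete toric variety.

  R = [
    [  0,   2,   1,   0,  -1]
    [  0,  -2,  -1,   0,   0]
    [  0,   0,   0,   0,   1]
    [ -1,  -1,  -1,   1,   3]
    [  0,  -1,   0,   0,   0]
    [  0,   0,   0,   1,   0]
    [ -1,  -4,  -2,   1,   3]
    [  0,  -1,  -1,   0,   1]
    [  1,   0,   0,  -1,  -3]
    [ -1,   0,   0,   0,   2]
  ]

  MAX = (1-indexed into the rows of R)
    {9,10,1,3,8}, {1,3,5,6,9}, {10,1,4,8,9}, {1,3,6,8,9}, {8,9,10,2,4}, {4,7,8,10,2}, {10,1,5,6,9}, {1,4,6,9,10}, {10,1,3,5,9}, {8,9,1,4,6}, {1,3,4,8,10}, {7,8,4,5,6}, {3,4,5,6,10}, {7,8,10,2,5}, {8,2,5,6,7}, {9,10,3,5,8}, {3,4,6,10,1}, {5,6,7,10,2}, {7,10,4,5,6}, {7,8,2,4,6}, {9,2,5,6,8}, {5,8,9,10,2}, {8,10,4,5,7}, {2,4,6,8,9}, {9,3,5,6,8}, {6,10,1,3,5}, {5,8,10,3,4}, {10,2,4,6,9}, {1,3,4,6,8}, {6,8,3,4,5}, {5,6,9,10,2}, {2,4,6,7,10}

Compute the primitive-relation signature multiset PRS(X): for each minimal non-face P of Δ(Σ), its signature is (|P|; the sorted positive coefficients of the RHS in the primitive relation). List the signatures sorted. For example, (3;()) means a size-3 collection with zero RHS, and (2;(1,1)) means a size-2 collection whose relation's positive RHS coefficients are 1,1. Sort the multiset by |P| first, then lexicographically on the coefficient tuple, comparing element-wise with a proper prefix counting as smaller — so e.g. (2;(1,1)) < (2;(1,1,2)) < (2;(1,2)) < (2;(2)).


Δ(Σ) — 10 vertices, 12 min non-faces:

  P={2,3}:  v_{2} + v_{3} = v_{5} + v_{8}  →  sig = (2;(1,1))
  P={1,2}:  v_{1} + v_{2} = v_{6} + v_{9} + v_{10}  →  sig = (2;(1,1,1))
  P={1,7}:  v_{1} + v_{7} = v_{2} + v_{6} + v_{10}  →  sig = (2;(1,1,1))
  P={3,7}:  v_{3} + v_{7} = v_{4} + 2·v_{5} + v_{8}  →  sig = (2;(1,1,2))
  P={7,9}:  v_{7} + v_{9} = 2·v_{2}  →  sig = (2;(2))
  P={1,5,8}:  v_{1} + v_{5} + v_{8} = 0  →  sig = (3;())
  P={2,4,5}:  v_{2} + v_{4} + v_{5} = v_{7}  →  sig = (3;(1))
  P={3,4,9}:  v_{3} + v_{4} + v_{9} = v_{8}  →  sig = (3;(1))
  P={4,5,9}:  v_{4} + v_{5} + v_{9} = v_{2}  →  sig = (3;(1))
  P={6,8,10}:  v_{6} + v_{8} + v_{10} = v_{4}  →  sig = (3;(1))
  P={1,4,5}:  v_{1} + v_{4} + v_{5} = v_{6} + v_{10}  →  sig = (3;(1,1))
  P={3,6,9,10}:  v_{3} + v_{6} + v_{9} + v_{10} = 0  →  sig = (4;())

Signatures (|P|; sorted positive RHS coefficients), sorted:
    (2;(1,1))
    (2;(1,1,1))
    (2;(1,1,1))
    (2;(1,1,2))
    (2;(2))
    (3;())
    (3;(1))
    (3;(1))
    (3;(1))
    (3;(1))
    (3;(1,1))
    (4;())


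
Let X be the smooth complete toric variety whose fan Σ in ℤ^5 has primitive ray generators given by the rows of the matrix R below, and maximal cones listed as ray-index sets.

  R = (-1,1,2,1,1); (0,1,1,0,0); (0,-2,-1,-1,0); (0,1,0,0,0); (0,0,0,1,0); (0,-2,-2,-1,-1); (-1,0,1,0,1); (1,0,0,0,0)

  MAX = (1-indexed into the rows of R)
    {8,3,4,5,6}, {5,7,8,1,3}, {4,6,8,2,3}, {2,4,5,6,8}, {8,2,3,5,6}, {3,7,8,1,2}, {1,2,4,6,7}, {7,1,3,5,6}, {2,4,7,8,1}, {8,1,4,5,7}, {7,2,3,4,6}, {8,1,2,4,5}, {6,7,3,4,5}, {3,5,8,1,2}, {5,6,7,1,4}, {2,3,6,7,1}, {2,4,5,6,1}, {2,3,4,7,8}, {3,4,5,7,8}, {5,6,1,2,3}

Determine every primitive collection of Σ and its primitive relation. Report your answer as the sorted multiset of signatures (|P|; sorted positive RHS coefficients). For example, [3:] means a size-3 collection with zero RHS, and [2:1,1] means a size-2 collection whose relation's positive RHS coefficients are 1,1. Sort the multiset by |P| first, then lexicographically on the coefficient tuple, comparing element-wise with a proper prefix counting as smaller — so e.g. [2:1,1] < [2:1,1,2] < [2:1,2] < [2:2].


|primitive collections| = 5. Relations:

  {1,3,4}:  v_{1} + v_{3} + v_{4} = v_{7}  ⇒ sig = [3:1]
  {2,5,7}:  v_{2} + v_{5} + v_{7} = v_{1}  ⇒ sig = [3:1]
  {6,7,8}:  v_{6} + v_{7} + v_{8} = v_{3}  ⇒ sig = [3:1]
  {1,6,8}:  v_{1} + v_{6} + v_{8} = v_{2} + v_{3} + v_{5}  ⇒ sig = [3:1,1,1]
  {2,3,4,5}:  v_{2} + v_{3} + v_{4} + v_{5} = 0  ⇒ sig = [4:]

Hence PRS(X_Σ) =
{ [3:1] ×3,  [3:1,1,1],  [4:] }


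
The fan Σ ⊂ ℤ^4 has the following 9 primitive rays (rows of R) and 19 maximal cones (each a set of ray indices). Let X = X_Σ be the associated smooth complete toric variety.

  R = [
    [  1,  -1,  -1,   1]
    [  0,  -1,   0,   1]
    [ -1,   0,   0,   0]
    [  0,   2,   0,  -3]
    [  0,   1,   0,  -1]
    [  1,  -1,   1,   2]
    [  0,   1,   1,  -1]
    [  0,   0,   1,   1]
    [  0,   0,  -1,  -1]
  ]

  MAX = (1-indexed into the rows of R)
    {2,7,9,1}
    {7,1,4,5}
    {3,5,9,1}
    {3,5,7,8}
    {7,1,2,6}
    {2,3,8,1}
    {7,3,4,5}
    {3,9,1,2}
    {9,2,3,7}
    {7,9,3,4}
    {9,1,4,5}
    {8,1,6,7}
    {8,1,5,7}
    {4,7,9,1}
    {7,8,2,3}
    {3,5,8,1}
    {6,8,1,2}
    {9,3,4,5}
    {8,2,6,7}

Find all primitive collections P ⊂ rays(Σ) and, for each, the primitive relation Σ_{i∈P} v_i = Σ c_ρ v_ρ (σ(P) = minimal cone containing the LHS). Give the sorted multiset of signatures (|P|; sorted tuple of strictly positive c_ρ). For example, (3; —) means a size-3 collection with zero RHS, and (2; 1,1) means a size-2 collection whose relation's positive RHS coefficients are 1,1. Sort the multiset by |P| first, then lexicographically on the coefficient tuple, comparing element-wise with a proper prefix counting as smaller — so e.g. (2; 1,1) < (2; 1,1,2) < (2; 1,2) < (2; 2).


The 12 primitive collections of Σ (r=9, n=4):

  {2,5}:  v_{2} + v_{5} = 0  →  sig = (2; —)
  {8,9}:  v_{8} + v_{9} = 0  →  sig = (2; —)
  {2,4}:  v_{2} + v_{4} = v_{7} + v_{9}  →  sig = (2; 1,1)
  {3,6}:  v_{3} + v_{6} = v_{2} + v_{8}  →  sig = (2; 1,1)
  {4,8}:  v_{4} + v_{8} = v_{5} + v_{7}  →  sig = (2; 1,1)
  {5,6}:  v_{5} + v_{6} = v_{1} + v_{7} + v_{8}  →  sig = (2; 1,1,1)
  {6,9}:  v_{6} + v_{9} = v_{1} + v_{2} + v_{7}  →  sig = (2; 1,1,1)
  {4,6}:  v_{4} + v_{6} = v_{1} + 2·v_{7}  →  sig = (2; 1,2)
  {1,3,7}:  v_{1} + v_{3} + v_{7} = 0  →  sig = (3; —)
  {5,7,9}:  v_{5} + v_{7} + v_{9} = v_{4}  →  sig = (3; 1)
  {1,3,4}:  v_{1} + v_{3} + v_{4} = v_{5} + v_{9}  →  sig = (3; 1,1)
  {1,2,7,8}:  v_{1} + v_{2} + v_{7} + v_{8} = v_{6}  →  sig = (4; 1)

so the primitive-relation signature multiset is
    (2; —)
    (2; —)
    (2; 1,1)
    (2; 1,1)
    (2; 1,1)
    (2; 1,1,1)
    (2; 1,1,1)
    (2; 1,2)
    (3; —)
    (3; 1)
    (3; 1,1)
    (4; 1)
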